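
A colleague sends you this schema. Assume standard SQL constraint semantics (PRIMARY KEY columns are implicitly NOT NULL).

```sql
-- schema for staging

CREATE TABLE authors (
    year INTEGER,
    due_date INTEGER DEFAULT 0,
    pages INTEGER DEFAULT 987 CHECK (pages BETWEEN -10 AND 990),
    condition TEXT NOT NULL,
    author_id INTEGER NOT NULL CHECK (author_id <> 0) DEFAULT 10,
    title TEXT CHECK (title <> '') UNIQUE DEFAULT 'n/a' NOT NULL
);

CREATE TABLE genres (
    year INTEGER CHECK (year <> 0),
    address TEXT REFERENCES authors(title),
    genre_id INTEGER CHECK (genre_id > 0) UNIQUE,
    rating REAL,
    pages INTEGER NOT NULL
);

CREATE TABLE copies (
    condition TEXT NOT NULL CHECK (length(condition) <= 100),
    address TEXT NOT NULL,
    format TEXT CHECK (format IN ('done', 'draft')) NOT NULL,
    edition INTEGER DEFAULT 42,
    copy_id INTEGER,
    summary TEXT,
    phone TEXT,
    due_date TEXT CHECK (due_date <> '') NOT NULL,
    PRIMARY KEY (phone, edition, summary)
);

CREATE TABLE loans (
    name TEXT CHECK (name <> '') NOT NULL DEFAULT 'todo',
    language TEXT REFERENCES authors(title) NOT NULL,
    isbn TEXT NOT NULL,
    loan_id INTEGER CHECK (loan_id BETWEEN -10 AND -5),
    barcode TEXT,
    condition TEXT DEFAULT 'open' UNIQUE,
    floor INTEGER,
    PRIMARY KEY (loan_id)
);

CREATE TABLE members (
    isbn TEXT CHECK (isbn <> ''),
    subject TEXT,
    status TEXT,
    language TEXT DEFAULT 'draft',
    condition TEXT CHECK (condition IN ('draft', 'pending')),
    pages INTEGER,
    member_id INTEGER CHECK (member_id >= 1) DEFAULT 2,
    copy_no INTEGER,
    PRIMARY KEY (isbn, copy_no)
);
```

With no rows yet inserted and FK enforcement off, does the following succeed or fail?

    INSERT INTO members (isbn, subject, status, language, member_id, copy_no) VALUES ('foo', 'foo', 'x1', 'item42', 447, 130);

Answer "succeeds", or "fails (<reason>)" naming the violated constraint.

NOT NULL columns: copy_no is supplied; isbn is supplied.
CHECK constraints: 'foo' satisfies (isbn <> ''); 447 satisfies (member_id >= 1).
No constraint is violated.

succeeds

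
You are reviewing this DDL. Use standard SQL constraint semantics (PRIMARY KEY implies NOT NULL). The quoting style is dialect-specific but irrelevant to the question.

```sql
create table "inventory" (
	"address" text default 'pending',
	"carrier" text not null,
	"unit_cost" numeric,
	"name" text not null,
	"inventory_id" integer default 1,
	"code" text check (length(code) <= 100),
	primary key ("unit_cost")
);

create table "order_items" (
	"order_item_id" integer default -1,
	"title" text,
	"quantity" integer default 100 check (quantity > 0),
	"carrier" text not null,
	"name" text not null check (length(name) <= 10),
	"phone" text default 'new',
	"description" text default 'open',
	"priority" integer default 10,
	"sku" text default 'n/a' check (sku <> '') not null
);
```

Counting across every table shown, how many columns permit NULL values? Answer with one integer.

9

inventory: 3 nullable (address, inventory_id, code — PK (unit_cost) and explicit NOT NULL columns excluded).
order_items: 6 nullable (order_item_id, title, quantity, phone, description, priority — PK none and explicit NOT NULL columns excluded).
Total: 3 + 6 = 9.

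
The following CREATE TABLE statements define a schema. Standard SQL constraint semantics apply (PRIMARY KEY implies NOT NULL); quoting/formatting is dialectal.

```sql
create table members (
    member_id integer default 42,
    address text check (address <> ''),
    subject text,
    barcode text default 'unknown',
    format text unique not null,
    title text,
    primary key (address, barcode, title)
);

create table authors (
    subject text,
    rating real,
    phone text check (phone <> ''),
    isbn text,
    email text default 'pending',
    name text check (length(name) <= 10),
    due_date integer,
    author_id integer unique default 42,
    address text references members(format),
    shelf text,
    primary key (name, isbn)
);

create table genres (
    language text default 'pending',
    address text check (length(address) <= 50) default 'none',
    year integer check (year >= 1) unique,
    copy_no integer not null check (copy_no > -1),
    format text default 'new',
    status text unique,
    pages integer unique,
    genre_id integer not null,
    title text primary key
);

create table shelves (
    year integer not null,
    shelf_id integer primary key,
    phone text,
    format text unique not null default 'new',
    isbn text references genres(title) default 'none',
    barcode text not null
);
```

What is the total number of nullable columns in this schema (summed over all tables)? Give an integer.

members: 2 nullable (member_id, subject — PK (address, barcode, title) and explicit NOT NULL columns excluded).
authors: 8 nullable (subject, rating, phone, email, due_date, author_id, address, shelf — PK (name, isbn) and explicit NOT NULL columns excluded).
genres: 6 nullable (language, address, year, format, status, pages — PK (title) and explicit NOT NULL columns excluded).
shelves: 2 nullable (phone, isbn — PK (shelf_id) and explicit NOT NULL columns excluded).
Total: 2 + 8 + 6 + 2 = 18.

18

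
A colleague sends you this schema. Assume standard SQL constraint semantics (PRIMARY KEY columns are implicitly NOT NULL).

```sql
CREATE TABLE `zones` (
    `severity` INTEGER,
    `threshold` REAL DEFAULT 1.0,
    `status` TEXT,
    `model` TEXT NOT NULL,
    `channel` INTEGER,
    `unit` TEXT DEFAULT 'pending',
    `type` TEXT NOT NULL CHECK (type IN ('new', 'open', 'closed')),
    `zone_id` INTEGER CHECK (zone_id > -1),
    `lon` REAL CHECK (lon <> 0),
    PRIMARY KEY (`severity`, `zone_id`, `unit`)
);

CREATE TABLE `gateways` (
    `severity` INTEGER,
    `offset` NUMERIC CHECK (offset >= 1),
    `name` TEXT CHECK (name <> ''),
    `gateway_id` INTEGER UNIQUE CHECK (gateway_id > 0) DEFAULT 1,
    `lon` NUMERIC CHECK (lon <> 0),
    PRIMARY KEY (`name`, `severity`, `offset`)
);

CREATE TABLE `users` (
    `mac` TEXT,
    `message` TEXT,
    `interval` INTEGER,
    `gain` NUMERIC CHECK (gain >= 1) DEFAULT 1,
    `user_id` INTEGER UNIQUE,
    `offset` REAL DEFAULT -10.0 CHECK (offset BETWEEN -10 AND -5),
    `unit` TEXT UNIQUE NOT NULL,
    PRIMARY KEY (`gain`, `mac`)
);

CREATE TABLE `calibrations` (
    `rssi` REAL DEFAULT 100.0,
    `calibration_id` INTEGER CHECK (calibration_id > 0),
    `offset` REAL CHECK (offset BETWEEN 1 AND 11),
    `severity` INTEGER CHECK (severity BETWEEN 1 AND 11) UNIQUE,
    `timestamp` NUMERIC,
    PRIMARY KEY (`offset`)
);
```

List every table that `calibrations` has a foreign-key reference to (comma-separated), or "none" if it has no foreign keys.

none

No column in calibrations has a REFERENCES clause.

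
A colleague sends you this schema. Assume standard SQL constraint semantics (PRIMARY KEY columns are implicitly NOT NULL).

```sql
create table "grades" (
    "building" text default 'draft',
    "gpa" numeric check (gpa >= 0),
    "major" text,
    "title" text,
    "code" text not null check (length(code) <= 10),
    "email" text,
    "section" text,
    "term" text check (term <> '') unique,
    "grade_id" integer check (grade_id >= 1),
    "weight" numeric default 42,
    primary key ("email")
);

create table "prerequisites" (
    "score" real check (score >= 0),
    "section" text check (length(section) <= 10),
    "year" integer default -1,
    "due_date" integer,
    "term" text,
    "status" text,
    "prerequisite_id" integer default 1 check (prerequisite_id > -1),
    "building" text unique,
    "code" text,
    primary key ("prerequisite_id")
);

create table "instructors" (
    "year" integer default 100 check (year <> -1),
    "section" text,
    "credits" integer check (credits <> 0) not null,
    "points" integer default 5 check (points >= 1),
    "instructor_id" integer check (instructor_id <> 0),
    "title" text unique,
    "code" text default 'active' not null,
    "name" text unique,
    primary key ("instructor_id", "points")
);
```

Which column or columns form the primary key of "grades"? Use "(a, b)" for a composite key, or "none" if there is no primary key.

email is declared PRIMARY KEY as a table-level PRIMARY KEY clause.

email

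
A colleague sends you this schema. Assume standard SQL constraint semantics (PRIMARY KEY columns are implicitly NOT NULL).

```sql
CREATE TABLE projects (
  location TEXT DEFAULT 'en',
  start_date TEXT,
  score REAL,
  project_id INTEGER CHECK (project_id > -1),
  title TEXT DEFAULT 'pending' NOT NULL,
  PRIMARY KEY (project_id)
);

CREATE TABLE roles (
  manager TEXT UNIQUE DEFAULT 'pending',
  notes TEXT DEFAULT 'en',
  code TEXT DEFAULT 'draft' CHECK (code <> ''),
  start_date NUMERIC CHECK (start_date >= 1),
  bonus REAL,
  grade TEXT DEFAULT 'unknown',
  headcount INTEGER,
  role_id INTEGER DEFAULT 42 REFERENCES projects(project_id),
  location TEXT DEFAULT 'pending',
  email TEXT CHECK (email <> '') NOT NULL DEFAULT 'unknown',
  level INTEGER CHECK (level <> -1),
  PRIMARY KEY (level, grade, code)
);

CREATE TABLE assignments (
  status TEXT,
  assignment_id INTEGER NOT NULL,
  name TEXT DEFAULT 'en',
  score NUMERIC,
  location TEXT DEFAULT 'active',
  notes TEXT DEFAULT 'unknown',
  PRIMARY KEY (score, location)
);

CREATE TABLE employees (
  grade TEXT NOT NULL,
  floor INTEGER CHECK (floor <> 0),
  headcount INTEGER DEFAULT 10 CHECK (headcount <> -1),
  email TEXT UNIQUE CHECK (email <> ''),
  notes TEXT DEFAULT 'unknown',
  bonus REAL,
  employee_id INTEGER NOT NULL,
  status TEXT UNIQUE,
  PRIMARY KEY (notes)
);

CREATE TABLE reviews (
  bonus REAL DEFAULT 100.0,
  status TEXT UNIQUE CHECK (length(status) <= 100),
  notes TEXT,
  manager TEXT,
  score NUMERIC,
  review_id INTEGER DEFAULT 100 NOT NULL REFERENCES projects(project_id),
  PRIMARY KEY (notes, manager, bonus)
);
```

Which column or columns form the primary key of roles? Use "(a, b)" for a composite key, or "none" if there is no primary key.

(level, grade, code)

A table-level PRIMARY KEY clause names 3 columns: level, grade, code.
This is a composite key — the combination is unique, not each column individually.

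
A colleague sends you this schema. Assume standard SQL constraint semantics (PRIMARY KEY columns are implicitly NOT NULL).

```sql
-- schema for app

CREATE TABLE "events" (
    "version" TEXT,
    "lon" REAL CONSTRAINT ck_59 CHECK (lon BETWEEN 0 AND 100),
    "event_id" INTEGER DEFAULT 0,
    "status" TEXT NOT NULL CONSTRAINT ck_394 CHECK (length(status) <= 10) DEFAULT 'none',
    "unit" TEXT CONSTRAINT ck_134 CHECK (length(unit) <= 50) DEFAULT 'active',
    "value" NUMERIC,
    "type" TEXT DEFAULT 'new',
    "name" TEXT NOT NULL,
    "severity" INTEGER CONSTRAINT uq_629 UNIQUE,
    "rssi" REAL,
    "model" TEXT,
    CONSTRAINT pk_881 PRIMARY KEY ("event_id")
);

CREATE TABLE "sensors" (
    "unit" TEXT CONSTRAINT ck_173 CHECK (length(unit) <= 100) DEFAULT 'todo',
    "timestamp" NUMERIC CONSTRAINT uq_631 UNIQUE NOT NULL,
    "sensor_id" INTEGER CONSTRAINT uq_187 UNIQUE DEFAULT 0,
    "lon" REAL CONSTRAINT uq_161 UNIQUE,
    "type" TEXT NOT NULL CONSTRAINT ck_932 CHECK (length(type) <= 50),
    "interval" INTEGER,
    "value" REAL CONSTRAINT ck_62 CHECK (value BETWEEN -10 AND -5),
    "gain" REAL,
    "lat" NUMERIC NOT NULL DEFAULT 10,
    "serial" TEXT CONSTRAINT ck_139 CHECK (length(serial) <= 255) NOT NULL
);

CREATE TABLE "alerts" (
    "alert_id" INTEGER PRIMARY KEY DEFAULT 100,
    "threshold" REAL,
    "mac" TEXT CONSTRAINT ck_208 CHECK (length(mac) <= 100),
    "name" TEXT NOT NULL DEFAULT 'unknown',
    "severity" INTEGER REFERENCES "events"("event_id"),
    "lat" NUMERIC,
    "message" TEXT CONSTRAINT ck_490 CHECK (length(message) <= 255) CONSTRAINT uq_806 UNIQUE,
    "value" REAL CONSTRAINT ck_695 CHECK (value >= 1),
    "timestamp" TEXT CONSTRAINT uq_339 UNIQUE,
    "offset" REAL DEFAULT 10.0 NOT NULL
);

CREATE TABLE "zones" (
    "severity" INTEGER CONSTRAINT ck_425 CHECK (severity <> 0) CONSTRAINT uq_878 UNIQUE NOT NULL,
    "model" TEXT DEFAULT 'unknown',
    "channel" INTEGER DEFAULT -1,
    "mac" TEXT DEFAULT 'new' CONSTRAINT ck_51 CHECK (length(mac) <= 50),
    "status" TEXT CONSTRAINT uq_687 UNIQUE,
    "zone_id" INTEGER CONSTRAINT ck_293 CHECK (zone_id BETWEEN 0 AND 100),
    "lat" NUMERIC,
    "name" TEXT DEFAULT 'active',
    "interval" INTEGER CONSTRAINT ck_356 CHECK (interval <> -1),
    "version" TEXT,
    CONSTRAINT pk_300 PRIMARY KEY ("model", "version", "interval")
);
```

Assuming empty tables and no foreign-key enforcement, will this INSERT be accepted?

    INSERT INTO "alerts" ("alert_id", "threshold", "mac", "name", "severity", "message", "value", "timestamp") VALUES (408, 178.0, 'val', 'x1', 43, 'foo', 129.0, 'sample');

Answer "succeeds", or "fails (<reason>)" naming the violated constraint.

succeeds

NOT NULL columns: alert_id is supplied; name is supplied; offset defaults to 10.0.
CHECK constraints: 'val' satisfies (length(mac) <= 100); 'foo' satisfies (length(message) <= 255); 129.0 satisfies (value >= 1).
No constraint is violated.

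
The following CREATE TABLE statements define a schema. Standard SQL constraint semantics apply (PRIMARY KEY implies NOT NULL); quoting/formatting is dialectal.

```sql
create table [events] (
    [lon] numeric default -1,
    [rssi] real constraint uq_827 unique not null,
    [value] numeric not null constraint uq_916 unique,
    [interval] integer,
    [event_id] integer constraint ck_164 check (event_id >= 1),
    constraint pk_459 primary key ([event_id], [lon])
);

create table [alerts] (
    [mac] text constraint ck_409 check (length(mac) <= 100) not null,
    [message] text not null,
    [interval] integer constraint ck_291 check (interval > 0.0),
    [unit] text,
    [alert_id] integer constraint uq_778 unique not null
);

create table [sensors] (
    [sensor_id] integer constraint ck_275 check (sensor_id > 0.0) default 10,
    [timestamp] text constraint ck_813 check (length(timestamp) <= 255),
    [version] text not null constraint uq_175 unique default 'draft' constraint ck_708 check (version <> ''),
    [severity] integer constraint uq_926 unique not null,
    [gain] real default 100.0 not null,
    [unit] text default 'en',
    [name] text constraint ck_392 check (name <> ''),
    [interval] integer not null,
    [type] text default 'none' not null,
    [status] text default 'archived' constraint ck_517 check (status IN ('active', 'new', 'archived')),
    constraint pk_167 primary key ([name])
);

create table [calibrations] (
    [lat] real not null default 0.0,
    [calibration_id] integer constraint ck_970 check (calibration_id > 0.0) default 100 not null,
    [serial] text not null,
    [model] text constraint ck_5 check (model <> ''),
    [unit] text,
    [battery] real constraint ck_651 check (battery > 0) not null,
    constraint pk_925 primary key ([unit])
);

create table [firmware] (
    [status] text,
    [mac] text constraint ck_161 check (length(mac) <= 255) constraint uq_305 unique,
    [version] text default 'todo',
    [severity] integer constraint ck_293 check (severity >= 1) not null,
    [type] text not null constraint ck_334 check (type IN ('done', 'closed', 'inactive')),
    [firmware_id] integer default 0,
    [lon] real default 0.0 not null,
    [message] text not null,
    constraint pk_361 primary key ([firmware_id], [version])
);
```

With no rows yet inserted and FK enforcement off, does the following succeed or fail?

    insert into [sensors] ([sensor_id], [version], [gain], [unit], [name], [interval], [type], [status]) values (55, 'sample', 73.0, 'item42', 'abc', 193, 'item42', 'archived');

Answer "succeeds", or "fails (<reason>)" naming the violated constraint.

severity is omitted from the column list and has no DEFAULT, so it would receive NULL.
But severity is declared NOT NULL.

fails (NOT NULL on severity)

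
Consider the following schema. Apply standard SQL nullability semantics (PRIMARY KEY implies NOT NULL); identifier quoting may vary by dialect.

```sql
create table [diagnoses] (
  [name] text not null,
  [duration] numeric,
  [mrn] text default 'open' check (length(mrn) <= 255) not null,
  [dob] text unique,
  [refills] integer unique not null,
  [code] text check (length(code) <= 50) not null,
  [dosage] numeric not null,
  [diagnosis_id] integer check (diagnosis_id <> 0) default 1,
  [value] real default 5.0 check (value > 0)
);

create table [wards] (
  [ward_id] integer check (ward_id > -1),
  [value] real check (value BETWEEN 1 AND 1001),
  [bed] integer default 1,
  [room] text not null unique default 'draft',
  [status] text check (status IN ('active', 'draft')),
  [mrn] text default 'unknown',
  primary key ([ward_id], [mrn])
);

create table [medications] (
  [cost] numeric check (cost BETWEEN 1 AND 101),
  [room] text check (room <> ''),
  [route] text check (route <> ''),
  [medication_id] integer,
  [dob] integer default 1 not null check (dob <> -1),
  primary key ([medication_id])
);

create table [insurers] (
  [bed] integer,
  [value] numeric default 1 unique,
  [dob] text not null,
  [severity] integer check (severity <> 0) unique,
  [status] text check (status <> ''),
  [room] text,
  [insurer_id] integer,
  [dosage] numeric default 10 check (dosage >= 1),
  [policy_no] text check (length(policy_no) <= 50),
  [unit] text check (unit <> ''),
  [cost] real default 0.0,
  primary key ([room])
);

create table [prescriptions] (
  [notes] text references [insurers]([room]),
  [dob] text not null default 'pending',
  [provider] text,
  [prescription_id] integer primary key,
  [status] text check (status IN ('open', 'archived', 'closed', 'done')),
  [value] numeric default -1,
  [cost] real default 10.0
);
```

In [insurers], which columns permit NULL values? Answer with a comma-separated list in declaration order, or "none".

- bed: no NOT NULL constraint applies → nullable.
- value: UNIQUE does not imply NOT NULL → nullable.
- dob: declared NOT NULL → not nullable.
- severity: CHECK does not forbid NULL (a CHECK constraint passes when its expression is NULL) → nullable.
- status: CHECK does not forbid NULL (a CHECK constraint passes when its expression is NULL) → nullable.
- room: part of the PRIMARY KEY, which implies NOT NULL → not nullable.
- insurer_id: no NOT NULL constraint applies → nullable.
- dosage: CHECK does not forbid NULL (a CHECK constraint passes when its expression is NULL) → nullable.
- policy_no: CHECK does not forbid NULL (a CHECK constraint passes when its expression is NULL) → nullable.
- unit: CHECK does not forbid NULL (a CHECK constraint passes when its expression is NULL) → nullable.
- cost: DEFAULT only fills an omitted column; an explicit NULL is still allowed → nullable.

bed, value, severity, status, insurer_id, dosage, policy_no, unit, cost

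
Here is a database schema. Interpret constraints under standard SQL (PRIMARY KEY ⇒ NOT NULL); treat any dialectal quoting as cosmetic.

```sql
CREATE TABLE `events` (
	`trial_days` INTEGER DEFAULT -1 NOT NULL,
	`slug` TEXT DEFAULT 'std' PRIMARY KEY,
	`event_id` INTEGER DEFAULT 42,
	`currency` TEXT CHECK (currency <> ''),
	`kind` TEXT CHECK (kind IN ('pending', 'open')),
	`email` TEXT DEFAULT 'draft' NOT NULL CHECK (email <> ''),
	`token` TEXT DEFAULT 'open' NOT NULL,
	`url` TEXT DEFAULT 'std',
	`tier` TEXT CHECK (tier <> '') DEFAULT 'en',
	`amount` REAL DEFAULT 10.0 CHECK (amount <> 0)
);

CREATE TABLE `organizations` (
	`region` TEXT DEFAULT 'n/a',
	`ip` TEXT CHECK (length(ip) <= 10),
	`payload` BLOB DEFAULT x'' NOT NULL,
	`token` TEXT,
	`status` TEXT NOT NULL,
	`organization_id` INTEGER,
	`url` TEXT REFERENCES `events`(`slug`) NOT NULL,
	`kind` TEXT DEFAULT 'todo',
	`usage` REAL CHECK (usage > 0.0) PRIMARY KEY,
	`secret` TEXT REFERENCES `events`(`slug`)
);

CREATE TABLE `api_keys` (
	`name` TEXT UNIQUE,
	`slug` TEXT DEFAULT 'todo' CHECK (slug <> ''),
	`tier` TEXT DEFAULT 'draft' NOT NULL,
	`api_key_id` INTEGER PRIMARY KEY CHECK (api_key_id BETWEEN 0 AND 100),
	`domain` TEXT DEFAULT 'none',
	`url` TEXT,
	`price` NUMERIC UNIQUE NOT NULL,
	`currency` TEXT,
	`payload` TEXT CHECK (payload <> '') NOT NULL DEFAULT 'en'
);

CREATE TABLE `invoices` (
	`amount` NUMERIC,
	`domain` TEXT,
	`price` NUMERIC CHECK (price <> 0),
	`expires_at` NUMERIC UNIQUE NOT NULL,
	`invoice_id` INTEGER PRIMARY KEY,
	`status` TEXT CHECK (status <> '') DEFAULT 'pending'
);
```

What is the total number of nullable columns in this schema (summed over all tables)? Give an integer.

events: 6 nullable (event_id, currency, kind, url, tier, amount — PK (slug) and explicit NOT NULL columns excluded).
organizations: 6 nullable (region, ip, token, organization_id, kind, secret — PK (usage) and explicit NOT NULL columns excluded).
api_keys: 5 nullable (name, slug, domain, url, currency — PK (api_key_id) and explicit NOT NULL columns excluded).
invoices: 4 nullable (amount, domain, price, status — PK (invoice_id) and explicit NOT NULL columns excluded).
Total: 6 + 6 + 5 + 4 = 21.

21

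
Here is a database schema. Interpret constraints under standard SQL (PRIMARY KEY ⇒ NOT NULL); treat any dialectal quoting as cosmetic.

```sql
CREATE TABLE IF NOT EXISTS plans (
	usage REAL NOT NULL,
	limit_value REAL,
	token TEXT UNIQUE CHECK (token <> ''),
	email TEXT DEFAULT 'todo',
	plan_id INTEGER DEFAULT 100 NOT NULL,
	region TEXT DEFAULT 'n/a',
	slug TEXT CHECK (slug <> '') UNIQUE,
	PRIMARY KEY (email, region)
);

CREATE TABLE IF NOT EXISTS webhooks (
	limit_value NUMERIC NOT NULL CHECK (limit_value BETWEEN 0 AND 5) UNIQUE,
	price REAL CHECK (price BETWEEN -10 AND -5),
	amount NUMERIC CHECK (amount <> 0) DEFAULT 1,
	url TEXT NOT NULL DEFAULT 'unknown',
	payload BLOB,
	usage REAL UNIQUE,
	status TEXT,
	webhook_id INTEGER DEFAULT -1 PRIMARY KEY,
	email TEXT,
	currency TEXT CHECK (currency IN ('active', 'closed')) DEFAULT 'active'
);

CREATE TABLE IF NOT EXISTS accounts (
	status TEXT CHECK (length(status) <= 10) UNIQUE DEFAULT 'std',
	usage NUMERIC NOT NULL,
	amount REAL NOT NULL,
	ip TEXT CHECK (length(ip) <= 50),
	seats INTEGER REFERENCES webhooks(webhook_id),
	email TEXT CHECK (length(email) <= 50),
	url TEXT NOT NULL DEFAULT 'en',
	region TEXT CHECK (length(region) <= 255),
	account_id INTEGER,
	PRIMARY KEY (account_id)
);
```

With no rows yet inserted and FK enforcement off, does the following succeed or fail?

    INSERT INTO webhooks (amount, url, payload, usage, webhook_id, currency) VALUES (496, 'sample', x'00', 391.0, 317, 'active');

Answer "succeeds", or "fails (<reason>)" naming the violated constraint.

fails (NOT NULL on limit_value)

limit_value is omitted from the column list and has no DEFAULT, so it would receive NULL.
But limit_value is declared NOT NULL.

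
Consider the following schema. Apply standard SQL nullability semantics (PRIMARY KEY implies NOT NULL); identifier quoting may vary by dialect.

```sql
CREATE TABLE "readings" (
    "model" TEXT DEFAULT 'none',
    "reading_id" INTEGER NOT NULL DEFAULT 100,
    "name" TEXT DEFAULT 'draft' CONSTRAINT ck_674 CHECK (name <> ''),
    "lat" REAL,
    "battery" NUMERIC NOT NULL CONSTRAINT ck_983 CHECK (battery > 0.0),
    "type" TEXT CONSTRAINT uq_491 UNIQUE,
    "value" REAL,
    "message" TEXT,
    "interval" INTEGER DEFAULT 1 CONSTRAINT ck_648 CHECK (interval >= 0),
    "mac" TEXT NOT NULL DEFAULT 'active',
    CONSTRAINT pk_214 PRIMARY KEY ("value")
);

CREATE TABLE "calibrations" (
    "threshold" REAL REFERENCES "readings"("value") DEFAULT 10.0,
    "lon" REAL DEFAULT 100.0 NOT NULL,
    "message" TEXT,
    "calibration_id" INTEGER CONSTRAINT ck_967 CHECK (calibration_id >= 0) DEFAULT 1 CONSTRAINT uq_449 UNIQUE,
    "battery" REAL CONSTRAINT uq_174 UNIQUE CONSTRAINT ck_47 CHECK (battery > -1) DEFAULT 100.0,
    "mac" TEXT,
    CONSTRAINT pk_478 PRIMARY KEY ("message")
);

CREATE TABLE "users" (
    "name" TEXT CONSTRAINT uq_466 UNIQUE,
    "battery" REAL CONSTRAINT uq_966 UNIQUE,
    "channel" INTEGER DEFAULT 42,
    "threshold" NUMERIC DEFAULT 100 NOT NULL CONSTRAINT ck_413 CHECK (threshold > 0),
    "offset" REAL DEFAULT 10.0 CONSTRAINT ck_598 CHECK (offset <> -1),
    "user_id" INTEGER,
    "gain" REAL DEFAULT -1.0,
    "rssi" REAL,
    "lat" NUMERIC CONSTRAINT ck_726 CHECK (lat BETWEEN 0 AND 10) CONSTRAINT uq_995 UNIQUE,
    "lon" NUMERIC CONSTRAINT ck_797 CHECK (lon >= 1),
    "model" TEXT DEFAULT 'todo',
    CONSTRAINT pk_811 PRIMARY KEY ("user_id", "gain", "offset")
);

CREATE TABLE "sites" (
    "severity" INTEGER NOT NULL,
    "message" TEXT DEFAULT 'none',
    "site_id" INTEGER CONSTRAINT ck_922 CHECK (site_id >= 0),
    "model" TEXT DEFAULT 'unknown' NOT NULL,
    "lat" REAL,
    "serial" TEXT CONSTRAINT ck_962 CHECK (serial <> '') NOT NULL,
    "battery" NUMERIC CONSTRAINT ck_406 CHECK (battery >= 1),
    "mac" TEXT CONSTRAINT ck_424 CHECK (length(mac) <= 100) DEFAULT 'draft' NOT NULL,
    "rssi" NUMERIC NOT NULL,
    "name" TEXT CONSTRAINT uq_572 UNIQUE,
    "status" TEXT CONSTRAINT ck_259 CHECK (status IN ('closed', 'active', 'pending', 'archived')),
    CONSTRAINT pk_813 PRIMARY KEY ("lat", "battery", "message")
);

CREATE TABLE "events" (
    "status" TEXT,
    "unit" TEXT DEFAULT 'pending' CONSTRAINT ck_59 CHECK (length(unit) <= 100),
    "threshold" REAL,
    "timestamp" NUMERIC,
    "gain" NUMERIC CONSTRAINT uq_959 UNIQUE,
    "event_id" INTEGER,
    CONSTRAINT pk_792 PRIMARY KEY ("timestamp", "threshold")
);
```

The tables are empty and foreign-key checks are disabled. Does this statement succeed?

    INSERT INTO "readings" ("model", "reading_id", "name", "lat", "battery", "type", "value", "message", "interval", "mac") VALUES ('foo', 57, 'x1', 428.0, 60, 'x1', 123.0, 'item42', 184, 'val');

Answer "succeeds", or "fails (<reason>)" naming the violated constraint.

NOT NULL columns: battery is supplied; mac is supplied; reading_id is supplied; value is supplied.
CHECK constraints: 'x1' satisfies (name <> ''); 60 satisfies (battery > 0.0); 184 satisfies (interval >= 0).
No constraint is violated.

succeeds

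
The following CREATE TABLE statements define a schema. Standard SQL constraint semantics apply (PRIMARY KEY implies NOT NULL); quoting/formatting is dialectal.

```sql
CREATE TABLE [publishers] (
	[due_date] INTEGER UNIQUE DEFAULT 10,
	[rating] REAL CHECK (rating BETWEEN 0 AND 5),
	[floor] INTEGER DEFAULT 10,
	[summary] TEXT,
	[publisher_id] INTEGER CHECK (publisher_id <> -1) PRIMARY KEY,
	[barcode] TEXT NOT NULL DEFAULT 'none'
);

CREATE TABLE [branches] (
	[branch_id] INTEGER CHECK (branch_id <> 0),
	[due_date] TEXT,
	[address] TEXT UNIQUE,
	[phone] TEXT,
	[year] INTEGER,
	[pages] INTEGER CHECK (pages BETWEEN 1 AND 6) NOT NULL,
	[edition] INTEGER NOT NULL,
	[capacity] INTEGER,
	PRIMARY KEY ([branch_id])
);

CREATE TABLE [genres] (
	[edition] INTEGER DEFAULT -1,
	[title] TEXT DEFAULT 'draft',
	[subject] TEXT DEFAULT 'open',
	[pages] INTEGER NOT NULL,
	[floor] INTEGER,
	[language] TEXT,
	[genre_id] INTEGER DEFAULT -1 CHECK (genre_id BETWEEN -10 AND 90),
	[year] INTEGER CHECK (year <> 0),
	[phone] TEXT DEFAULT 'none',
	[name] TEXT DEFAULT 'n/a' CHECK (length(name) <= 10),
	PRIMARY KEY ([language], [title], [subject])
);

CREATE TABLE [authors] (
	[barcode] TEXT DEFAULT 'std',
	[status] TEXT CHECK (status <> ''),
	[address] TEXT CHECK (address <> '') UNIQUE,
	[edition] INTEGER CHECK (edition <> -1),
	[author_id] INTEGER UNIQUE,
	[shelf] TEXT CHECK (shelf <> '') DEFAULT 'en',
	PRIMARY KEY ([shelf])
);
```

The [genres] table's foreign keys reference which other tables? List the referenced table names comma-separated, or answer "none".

none

No column in genres has a REFERENCES clause.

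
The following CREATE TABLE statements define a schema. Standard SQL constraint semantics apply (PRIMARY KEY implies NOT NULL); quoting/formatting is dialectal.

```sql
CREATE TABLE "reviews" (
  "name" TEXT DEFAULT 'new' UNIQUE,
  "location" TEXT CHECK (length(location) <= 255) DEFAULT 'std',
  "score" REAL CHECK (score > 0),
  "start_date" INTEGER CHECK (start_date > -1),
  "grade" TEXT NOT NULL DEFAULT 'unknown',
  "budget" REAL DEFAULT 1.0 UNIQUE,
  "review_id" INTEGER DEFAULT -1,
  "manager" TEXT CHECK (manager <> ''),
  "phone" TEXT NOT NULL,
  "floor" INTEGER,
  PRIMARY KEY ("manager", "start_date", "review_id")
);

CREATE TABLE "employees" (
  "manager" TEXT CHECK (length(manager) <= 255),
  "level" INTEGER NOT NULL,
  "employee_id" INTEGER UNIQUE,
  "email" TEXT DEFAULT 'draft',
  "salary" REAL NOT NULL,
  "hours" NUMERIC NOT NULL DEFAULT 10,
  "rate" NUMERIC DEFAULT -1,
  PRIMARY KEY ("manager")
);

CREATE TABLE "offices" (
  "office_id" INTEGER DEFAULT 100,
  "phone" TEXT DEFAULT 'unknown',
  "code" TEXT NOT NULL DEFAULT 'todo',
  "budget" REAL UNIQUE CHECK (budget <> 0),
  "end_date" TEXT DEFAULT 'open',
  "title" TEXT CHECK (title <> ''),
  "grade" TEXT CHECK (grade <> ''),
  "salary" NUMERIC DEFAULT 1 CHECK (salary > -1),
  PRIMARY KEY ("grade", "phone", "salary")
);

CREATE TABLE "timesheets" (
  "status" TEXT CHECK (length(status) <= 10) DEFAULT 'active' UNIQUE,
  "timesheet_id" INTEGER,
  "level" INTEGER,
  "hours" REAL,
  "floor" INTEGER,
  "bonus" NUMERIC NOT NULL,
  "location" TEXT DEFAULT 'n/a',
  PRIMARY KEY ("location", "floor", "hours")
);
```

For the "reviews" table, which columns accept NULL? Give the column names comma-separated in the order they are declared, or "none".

name, location, score, budget, floor

- name: UNIQUE does not imply NOT NULL → nullable.
- location: CHECK does not forbid NULL (a CHECK constraint passes when its expression is NULL) → nullable.
- score: CHECK does not forbid NULL (a CHECK constraint passes when its expression is NULL) → nullable.
- start_date: part of the PRIMARY KEY, which implies NOT NULL → not nullable.
- grade: declared NOT NULL → not nullable.
- budget: UNIQUE does not imply NOT NULL → nullable.
- review_id: part of the PRIMARY KEY, which implies NOT NULL → not nullable.
- manager: part of the PRIMARY KEY, which implies NOT NULL → not nullable.
- phone: declared NOT NULL → not nullable.
- floor: no NOT NULL constraint applies → nullable.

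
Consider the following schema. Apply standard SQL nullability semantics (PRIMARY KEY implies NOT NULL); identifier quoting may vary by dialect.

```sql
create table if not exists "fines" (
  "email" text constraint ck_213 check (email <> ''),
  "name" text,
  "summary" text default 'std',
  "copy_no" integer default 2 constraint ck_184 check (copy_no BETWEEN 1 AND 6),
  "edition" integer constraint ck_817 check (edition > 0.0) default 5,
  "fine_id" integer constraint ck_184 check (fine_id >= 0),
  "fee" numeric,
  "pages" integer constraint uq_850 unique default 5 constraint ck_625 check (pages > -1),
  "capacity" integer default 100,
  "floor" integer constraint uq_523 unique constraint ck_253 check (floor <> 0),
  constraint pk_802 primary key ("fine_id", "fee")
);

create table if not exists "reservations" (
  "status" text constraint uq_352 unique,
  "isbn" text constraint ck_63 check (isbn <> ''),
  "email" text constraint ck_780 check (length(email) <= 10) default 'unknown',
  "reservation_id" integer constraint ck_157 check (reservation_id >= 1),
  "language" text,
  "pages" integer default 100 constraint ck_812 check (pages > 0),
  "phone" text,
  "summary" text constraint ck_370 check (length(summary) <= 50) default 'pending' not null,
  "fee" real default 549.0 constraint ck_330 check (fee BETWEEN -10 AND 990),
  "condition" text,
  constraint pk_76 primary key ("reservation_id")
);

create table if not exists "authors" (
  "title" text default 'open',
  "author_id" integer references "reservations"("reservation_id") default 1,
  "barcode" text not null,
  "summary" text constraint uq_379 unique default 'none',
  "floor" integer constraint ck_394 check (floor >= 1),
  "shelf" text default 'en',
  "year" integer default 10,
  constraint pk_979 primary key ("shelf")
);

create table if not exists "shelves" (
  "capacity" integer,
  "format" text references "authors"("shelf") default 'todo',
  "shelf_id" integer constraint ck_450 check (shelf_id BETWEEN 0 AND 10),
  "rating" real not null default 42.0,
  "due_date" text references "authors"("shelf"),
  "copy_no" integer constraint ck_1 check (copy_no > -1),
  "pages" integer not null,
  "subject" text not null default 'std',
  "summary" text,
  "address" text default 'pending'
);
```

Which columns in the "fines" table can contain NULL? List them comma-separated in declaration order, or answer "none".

email, name, summary, copy_no, edition, pages, capacity, floor

- email: CHECK does not forbid NULL (a CHECK constraint passes when its expression is NULL) → nullable.
- name: no NOT NULL constraint applies → nullable.
- summary: DEFAULT only fills an omitted column; an explicit NULL is still allowed → nullable.
- copy_no: CHECK does not forbid NULL (a CHECK constraint passes when its expression is NULL) → nullable.
- edition: CHECK does not forbid NULL (a CHECK constraint passes when its expression is NULL) → nullable.
- fine_id: part of the PRIMARY KEY, which implies NOT NULL → not nullable.
- fee: part of the PRIMARY KEY, which implies NOT NULL → not nullable.
- pages: CHECK does not forbid NULL (a CHECK constraint passes when its expression is NULL) → nullable.
- capacity: DEFAULT only fills an omitted column; an explicit NULL is still allowed → nullable.
- floor: CHECK does not forbid NULL (a CHECK constraint passes when its expression is NULL) → nullable.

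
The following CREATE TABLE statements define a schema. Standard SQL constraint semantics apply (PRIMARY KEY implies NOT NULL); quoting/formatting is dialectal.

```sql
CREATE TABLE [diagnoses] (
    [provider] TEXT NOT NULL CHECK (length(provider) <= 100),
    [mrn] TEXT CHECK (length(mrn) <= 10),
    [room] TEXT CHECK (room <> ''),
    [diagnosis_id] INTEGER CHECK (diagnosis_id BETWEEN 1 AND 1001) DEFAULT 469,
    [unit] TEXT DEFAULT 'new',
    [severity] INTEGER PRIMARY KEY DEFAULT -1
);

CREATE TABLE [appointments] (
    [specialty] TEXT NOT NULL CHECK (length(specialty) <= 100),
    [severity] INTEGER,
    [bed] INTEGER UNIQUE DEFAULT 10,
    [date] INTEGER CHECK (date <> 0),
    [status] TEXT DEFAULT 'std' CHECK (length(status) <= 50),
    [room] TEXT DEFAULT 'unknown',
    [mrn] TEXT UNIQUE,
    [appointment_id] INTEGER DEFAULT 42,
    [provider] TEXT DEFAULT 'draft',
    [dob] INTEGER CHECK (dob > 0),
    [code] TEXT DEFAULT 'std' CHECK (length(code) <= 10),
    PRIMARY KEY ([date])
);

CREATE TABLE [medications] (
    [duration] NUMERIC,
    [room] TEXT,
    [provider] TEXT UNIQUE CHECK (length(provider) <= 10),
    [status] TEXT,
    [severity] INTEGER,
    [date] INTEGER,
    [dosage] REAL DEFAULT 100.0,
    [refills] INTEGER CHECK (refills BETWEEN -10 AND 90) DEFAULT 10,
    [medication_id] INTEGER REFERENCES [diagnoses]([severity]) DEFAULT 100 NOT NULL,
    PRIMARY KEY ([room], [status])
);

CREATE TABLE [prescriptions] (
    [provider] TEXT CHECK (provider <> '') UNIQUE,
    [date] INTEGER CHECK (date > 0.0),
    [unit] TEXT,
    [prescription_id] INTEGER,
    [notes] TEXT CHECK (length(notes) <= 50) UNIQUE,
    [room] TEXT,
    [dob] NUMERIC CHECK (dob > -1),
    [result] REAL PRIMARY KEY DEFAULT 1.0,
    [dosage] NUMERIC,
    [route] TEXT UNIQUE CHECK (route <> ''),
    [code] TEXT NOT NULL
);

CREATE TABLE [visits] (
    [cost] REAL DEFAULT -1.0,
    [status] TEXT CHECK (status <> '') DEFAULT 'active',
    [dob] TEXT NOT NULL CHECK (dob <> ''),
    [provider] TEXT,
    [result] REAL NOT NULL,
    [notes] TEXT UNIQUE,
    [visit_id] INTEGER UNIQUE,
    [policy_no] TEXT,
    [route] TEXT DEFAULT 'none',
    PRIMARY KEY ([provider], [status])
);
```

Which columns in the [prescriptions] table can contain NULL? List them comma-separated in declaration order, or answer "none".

- provider: CHECK does not forbid NULL (a CHECK constraint passes when its expression is NULL) → nullable.
- date: CHECK does not forbid NULL (a CHECK constraint passes when its expression is NULL) → nullable.
- unit: no NOT NULL constraint applies → nullable.
- prescription_id: no NOT NULL constraint applies → nullable.
- notes: CHECK does not forbid NULL (a CHECK constraint passes when its expression is NULL) → nullable.
- room: no NOT NULL constraint applies → nullable.
- dob: CHECK does not forbid NULL (a CHECK constraint passes when its expression is NULL) → nullable.
- result: part of the PRIMARY KEY, which implies NOT NULL → not nullable.
- dosage: no NOT NULL constraint applies → nullable.
- route: CHECK does not forbid NULL (a CHECK constraint passes when its expression is NULL) → nullable.
- code: declared NOT NULL → not nullable.

provider, date, unit, prescription_id, notes, room, dob, dosage, route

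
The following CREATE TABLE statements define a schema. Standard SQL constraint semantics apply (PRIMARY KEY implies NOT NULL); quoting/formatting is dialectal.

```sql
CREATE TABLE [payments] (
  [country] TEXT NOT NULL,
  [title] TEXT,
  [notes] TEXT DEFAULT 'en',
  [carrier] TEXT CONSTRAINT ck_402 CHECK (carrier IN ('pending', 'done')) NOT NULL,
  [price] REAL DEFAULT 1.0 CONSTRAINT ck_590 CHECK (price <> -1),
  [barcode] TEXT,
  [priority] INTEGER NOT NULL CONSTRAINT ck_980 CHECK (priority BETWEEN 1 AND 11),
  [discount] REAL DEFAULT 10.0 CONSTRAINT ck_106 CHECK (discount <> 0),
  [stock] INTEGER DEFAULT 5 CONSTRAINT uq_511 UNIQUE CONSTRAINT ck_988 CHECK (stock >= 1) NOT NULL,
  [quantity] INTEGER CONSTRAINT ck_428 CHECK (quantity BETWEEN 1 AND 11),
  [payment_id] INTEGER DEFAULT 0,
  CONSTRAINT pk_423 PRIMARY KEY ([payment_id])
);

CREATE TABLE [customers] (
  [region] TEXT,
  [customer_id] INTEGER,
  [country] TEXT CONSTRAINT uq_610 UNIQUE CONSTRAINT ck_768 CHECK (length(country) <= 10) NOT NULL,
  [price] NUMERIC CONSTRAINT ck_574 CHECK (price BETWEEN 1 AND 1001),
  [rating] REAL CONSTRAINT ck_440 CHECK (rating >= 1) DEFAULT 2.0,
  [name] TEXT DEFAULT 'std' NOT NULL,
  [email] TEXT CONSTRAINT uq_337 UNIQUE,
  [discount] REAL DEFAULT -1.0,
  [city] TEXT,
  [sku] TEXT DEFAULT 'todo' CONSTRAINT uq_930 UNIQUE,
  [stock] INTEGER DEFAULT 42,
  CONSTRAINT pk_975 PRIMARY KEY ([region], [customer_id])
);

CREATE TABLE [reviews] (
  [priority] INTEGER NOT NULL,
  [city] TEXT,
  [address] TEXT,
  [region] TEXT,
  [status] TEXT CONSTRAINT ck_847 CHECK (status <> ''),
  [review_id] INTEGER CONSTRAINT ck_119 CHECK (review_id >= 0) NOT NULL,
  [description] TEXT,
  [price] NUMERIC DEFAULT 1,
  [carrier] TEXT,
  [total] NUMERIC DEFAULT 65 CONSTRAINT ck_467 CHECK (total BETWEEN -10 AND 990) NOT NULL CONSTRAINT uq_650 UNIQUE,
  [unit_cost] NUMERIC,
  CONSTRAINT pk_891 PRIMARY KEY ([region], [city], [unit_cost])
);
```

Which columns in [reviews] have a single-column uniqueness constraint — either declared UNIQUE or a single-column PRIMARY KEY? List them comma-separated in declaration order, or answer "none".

total

- priority: no UNIQUE or single-column PK constraint.
- city: part of a composite PRIMARY KEY — only the tuple is unique, not this column on its own.
- address: no UNIQUE or single-column PK constraint.
- region: part of a composite PRIMARY KEY — only the tuple is unique, not this column on its own.
- status: no UNIQUE or single-column PK constraint.
- review_id: no UNIQUE or single-column PK constraint.
- description: no UNIQUE or single-column PK constraint.
- price: no UNIQUE or single-column PK constraint.
- carrier: no UNIQUE or single-column PK constraint.
- total: declared UNIQUE → unique.
- unit_cost: part of a composite PRIMARY KEY — only the tuple is unique, not this column on its own.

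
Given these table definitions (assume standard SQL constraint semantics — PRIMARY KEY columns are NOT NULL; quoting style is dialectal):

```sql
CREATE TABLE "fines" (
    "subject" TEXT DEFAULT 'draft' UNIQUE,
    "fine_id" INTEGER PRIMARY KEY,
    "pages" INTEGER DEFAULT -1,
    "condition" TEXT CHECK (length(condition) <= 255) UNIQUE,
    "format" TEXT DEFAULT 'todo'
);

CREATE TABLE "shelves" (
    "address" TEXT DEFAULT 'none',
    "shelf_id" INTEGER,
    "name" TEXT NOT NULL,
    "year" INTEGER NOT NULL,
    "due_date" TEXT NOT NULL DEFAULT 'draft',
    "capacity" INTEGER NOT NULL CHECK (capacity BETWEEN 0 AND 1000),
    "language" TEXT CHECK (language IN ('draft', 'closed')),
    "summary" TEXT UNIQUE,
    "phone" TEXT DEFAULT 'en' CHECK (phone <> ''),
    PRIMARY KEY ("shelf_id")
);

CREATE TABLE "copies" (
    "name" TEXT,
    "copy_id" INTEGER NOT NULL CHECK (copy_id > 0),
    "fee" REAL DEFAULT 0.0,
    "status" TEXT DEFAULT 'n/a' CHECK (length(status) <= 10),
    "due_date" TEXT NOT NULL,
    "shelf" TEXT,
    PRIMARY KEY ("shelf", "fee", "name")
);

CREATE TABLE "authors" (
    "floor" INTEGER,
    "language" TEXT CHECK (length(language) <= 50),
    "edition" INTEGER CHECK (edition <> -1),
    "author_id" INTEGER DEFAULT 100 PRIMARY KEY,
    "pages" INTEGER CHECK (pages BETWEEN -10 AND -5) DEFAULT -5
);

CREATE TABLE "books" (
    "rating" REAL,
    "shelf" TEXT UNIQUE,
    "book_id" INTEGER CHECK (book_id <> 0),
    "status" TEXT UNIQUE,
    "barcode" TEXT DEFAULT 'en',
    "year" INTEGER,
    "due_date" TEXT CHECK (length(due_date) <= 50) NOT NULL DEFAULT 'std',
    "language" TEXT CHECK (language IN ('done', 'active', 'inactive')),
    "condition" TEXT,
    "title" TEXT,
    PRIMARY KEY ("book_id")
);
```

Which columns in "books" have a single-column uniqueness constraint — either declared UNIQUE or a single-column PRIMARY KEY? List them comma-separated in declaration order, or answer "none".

- rating: no UNIQUE or single-column PK constraint.
- shelf: declared UNIQUE → unique.
- book_id: single-column PRIMARY KEY → unique.
- status: declared UNIQUE → unique.
- barcode: no UNIQUE or single-column PK constraint.
- year: no UNIQUE or single-column PK constraint.
- due_date: no UNIQUE or single-column PK constraint.
- language: no UNIQUE or single-column PK constraint.
- condition: no UNIQUE or single-column PK constraint.
- title: no UNIQUE or single-column PK constraint.

shelf, book_id, status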